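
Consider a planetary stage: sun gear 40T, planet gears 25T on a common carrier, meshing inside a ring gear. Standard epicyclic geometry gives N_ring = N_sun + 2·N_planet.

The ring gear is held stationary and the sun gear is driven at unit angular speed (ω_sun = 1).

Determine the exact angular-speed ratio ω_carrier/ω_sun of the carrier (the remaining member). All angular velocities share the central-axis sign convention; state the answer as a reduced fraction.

4/13

N_ring = 40 + 2·25 = 90
40(ω_s−ω_c) = −90(ω_r−ω_c),  ω_r=0, ω_s=1
40(1−ω_c) = −90(0−ω_c)  ⇒  130ω_c = 40  ⇒  ω_c = 4/13
ω_c/ω_s = 4/13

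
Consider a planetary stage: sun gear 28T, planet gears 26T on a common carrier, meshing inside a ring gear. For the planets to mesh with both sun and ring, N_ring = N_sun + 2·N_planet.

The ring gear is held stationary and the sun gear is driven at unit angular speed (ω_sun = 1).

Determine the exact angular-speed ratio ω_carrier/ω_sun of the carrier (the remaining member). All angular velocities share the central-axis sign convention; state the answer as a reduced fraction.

7/27

N_ring = 28 + 2·26 = 80
28(ω_s−ω_c) = −80(ω_r−ω_c),  ω_r=0, ω_s=1
28(1−ω_c) = −80(0−ω_c)  ⇒  108ω_c = 28  ⇒  ω_c = 7/27
ω_c/ω_s = 7/27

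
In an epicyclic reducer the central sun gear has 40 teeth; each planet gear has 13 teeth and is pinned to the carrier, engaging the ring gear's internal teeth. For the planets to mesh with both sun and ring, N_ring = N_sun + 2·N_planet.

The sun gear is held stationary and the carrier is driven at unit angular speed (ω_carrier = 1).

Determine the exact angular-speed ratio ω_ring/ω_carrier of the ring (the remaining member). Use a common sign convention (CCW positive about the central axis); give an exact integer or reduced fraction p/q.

53/33

N_ring = 40 + 2·13 = 66
40(ω_s−ω_c) = −66(ω_r−ω_c),  ω_s=0, ω_c=1
ω_r = 1 − (40/66)(0−1) = 53/33
ω_r/ω_c = 53/33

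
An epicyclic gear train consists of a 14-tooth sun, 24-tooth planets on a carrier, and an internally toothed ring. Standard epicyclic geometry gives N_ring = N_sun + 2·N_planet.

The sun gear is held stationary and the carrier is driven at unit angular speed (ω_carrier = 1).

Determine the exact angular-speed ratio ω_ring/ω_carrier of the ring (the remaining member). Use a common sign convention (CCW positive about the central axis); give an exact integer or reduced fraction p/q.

38/31

N_ring = 14 + 2·24 = 62
14(ω_s−ω_c) = −62(ω_r−ω_c),  ω_s=0, ω_c=1
ω_r = 1 − (14/62)(0−1) = 38/31
ω_r/ω_c = 38/31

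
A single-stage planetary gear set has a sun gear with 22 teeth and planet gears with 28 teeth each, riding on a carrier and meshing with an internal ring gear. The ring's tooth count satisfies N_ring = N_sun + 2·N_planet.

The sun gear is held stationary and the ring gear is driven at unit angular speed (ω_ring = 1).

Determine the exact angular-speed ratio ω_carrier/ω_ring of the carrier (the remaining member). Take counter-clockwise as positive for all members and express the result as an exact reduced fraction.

39/50

N_ring = 22 + 2·28 = 78
22(ω_s−ω_c) = −78(ω_r−ω_c),  ω_s=0, ω_r=1
22(0−ω_c) = −78(1−ω_c)  ⇒  100ω_c = 78  ⇒  ω_c = 39/50
ω_c/ω_r = 39/50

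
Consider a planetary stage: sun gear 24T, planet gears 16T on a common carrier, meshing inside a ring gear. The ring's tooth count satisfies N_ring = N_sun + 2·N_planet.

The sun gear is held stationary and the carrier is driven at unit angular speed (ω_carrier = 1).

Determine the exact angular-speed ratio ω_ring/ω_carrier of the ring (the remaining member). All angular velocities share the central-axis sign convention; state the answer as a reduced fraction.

10/7

N_ring = 24 + 2·16 = 56
24(ω_s−ω_c) = −56(ω_r−ω_c),  ω_s=0, ω_c=1
ω_r = 1 − (24/56)(0−1) = 10/7
ω_r/ω_c = 10/7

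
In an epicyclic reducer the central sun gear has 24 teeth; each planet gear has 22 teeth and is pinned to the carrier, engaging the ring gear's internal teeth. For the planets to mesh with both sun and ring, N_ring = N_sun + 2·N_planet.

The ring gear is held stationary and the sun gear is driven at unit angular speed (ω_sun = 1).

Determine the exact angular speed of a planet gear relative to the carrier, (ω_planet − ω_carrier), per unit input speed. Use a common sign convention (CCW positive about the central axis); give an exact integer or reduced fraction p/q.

N_ring = 24 + 2·22 = 68
24(ω_s−ω_c) = −68(ω_r−ω_c),  ω_r=0, ω_s=1
24(1−ω_c) = −68(0−ω_c)  ⇒  92ω_c = 24  ⇒  ω_c = 6/23
sun–planet: 24·(1−6/23) = −22·(ω_p−ω_c)  ⇒  ω_p−ω_c = −(24/22)·(17/23) = -204/253

-204/253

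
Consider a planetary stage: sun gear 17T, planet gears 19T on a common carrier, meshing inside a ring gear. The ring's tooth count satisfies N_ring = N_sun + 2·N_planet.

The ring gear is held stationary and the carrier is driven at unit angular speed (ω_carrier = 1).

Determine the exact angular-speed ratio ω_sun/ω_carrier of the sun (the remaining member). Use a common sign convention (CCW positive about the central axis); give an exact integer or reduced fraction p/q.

72/17

N_ring = 17 + 2·19 = 55
17(ω_s−ω_c) = −55(ω_r−ω_c),  ω_r=0, ω_c=1
ω_s = 1 − (55/17)(0−1) = 72/17
ω_s/ω_c = 72/17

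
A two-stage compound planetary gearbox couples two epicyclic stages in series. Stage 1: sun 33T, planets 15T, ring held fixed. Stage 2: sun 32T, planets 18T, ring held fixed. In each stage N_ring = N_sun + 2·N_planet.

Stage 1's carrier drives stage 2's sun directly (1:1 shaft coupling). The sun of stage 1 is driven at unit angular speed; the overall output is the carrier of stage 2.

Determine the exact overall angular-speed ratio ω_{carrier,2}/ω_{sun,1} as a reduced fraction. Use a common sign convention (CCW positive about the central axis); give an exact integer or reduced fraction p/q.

11/100

Stage 1: N_ring = 33 + 2·15 = 63
Stage 1: 33(ω_s−ω_c) = −63(ω_r−ω_c),  ω_r=0, ω_s=1
Stage 1: 33(1−ω_c) = −63(0−ω_c)  ⇒  96ω_c = 33  ⇒  ω_c = 11/32
  ⇒ ω_c¹/ω_s¹ = 11/32
Stage 2: N_ring = 32 + 2·18 = 68
Stage 2: 32(ω_s−ω_c) = −68(ω_r−ω_c),  ω_r=0, ω_s=1
Stage 2: 32(1−ω_c) = −68(0−ω_c)  ⇒  100ω_c = 32  ⇒  ω_c = 8/25
  ⇒ ω_c²/ω_s² = 8/25
Coupling ω_s² = ω_c¹ ⇒ overall = 11/32 × 8/25 = 11/100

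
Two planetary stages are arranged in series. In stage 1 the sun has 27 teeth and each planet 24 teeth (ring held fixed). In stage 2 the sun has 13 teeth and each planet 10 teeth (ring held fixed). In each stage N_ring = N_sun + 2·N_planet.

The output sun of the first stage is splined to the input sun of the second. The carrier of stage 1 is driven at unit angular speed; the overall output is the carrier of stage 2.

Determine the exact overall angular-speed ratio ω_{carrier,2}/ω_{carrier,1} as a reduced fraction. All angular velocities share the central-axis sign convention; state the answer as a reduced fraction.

221/207

Stage 1: N_ring = 27 + 2·24 = 75
Stage 1: 27(ω_s−ω_c) = −75(ω_r−ω_c),  ω_r=0, ω_c=1
Stage 1: ω_s = 1 − (75/27)(0−1) = 34/9
  ⇒ ω_s¹/ω_c¹ = 34/9
Stage 2: N_ring = 13 + 2·10 = 33
Stage 2: 13(ω_s−ω_c) = −33(ω_r−ω_c),  ω_r=0, ω_s=1
Stage 2: 13(1−ω_c) = −33(0−ω_c)  ⇒  46ω_c = 13  ⇒  ω_c = 13/46
  ⇒ ω_c²/ω_s² = 13/46
Coupling ω_s² = ω_s¹ ⇒ overall = 34/9 × 13/46 = 221/207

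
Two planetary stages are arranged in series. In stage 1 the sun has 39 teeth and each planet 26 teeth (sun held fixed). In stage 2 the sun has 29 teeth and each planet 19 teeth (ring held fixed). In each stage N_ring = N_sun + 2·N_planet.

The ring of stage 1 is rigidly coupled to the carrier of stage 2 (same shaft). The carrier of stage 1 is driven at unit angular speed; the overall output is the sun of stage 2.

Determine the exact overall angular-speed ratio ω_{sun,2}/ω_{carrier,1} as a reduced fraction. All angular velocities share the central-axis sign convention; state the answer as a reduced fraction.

960/203

Stage 1: N_ring = 39 + 2·26 = 91
Stage 1: 39(ω_s−ω_c) = −91(ω_r−ω_c),  ω_s=0, ω_c=1
Stage 1: ω_r = 1 − (39/91)(0−1) = 10/7
  ⇒ ω_r¹/ω_c¹ = 10/7
Stage 2: N_ring = 29 + 2·19 = 67
Stage 2: 29(ω_s−ω_c) = −67(ω_r−ω_c),  ω_r=0, ω_c=1
Stage 2: ω_s = 1 − (67/29)(0−1) = 96/29
  ⇒ ω_s²/ω_c² = 96/29
Coupling ω_c² = ω_r¹ ⇒ overall = 10/7 × 96/29 = 960/203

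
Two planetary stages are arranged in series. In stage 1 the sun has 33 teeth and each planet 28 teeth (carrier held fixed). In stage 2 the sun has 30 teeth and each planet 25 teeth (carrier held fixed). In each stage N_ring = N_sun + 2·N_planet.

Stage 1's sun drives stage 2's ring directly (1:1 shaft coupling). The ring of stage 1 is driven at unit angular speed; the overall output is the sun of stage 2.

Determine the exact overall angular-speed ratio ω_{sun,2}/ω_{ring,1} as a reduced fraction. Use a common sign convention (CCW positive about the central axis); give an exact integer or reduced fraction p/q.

Stage 1: N_ring = 33 + 2·28 = 89
Stage 1: 33(ω_s−ω_c) = −89(ω_r−ω_c),  ω_c=0, ω_r=1
Stage 1: ω_s = 0 − (89/33)(1−0) = -89/33
  ⇒ ω_s¹/ω_r¹ = -89/33
Stage 2: N_ring = 30 + 2·25 = 80
Stage 2: 30(ω_s−ω_c) = −80(ω_r−ω_c),  ω_c=0, ω_r=1
Stage 2: ω_s = 0 − (80/30)(1−0) = -8/3
  ⇒ ω_s²/ω_r² = -8/3
Coupling ω_r² = ω_s¹ ⇒ overall = -89/33 × -8/3 = 712/99

712/99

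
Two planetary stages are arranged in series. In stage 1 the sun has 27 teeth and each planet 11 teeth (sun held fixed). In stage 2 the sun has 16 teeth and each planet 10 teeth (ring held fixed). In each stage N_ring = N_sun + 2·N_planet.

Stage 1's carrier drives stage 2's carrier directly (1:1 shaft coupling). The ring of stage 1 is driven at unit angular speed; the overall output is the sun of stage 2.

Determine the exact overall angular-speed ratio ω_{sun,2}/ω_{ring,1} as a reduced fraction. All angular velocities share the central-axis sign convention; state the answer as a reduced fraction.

Stage 1: N_ring = 27 + 2·11 = 49
Stage 1: 27(ω_s−ω_c) = −49(ω_r−ω_c),  ω_s=0, ω_r=1
Stage 1: 27(0−ω_c) = −49(1−ω_c)  ⇒  76ω_c = 49  ⇒  ω_c = 49/76
  ⇒ ω_c¹/ω_r¹ = 49/76
Stage 2: N_ring = 16 + 2·10 = 36
Stage 2: 16(ω_s−ω_c) = −36(ω_r−ω_c),  ω_r=0, ω_c=1
Stage 2: ω_s = 1 − (36/16)(0−1) = 13/4
  ⇒ ω_s²/ω_c² = 13/4
Coupling ω_c² = ω_c¹ ⇒ overall = 49/76 × 13/4 = 637/304

637/304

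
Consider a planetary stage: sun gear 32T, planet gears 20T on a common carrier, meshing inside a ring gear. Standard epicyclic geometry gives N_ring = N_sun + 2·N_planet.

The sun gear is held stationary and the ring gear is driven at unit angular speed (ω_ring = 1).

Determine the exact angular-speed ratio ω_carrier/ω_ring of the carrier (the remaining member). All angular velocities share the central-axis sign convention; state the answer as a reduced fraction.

N_ring = 32 + 2·20 = 72
32(ω_s−ω_c) = −72(ω_r−ω_c),  ω_s=0, ω_r=1
32(0−ω_c) = −72(1−ω_c)  ⇒  104ω_c = 72  ⇒  ω_c = 9/13
ω_c/ω_r = 9/13

9/13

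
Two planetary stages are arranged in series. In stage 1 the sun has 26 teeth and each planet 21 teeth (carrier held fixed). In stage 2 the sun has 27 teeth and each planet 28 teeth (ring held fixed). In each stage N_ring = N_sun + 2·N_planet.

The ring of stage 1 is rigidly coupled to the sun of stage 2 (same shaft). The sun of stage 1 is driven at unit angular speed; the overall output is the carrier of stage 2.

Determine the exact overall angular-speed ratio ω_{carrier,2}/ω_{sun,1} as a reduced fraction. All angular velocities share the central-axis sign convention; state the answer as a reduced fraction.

Stage 1: N_ring = 26 + 2·21 = 68
Stage 1: 26(ω_s−ω_c) = −68(ω_r−ω_c),  ω_c=0, ω_s=1
Stage 1: ω_r = 0 − (26/68)(1−0) = -13/34
  ⇒ ω_r¹/ω_s¹ = -13/34
Stage 2: N_ring = 27 + 2·28 = 83
Stage 2: 27(ω_s−ω_c) = −83(ω_r−ω_c),  ω_r=0, ω_s=1
Stage 2: 27(1−ω_c) = −83(0−ω_c)  ⇒  110ω_c = 27  ⇒  ω_c = 27/110
  ⇒ ω_c²/ω_s² = 27/110
Coupling ω_s² = ω_r¹ ⇒ overall = -13/34 × 27/110 = -351/3740

-351/3740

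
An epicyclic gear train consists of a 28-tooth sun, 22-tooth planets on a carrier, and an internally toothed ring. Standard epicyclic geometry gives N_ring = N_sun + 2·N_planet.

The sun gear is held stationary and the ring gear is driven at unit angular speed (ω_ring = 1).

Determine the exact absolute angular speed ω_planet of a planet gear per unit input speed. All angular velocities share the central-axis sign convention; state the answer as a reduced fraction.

18/11

N_ring = 28 + 2·22 = 72
28(ω_s−ω_c) = −72(ω_r−ω_c),  ω_s=0, ω_r=1
28(0−ω_c) = −72(1−ω_c)  ⇒  100ω_c = 72  ⇒  ω_c = 18/25
sun–planet: 28·(0−18/25) = −22·(ω_p−ω_c)  ⇒  ω_p−ω_c = −(28/22)·(-18/25) = 252/275
ω_p = 18/25 + 252/275 = 18/11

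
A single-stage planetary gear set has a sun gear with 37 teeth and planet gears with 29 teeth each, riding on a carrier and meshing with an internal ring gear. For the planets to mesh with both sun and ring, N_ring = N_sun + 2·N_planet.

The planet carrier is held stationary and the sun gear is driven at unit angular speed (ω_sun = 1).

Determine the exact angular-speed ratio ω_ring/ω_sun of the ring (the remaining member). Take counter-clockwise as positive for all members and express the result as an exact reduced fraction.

-37/95

N_ring = 37 + 2·29 = 95
37(ω_s−ω_c) = −95(ω_r−ω_c),  ω_c=0, ω_s=1
ω_r = 0 − (37/95)(1−0) = -37/95
ω_r/ω_s = -37/95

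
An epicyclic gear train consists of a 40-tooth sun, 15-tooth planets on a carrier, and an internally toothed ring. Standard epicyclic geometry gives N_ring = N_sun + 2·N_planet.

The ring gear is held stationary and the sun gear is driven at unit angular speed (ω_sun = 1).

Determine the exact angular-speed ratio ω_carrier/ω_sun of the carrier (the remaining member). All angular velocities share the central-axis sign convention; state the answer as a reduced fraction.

4/11

N_ring = 40 + 2·15 = 70
40(ω_s−ω_c) = −70(ω_r−ω_c),  ω_r=0, ω_s=1
40(1−ω_c) = −70(0−ω_c)  ⇒  110ω_c = 40  ⇒  ω_c = 4/11
ω_c/ω_s = 4/11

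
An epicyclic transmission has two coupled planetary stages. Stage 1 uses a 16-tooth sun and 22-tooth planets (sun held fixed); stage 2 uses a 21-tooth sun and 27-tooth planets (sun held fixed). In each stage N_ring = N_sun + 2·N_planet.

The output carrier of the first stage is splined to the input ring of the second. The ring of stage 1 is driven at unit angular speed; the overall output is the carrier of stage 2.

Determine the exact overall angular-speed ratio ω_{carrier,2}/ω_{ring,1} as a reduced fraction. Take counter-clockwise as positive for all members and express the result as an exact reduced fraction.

375/608

Stage 1: N_ring = 16 + 2·22 = 60
Stage 1: 16(ω_s−ω_c) = −60(ω_r−ω_c),  ω_s=0, ω_r=1
Stage 1: 16(0−ω_c) = −60(1−ω_c)  ⇒  76ω_c = 60  ⇒  ω_c = 15/19
  ⇒ ω_c¹/ω_r¹ = 15/19
Stage 2: N_ring = 21 + 2·27 = 75
Stage 2: 21(ω_s−ω_c) = −75(ω_r−ω_c),  ω_s=0, ω_r=1
Stage 2: 21(0−ω_c) = −75(1−ω_c)  ⇒  96ω_c = 75  ⇒  ω_c = 25/32
  ⇒ ω_c²/ω_r² = 25/32
Coupling ω_r² = ω_c¹ ⇒ overall = 15/19 × 25/32 = 375/608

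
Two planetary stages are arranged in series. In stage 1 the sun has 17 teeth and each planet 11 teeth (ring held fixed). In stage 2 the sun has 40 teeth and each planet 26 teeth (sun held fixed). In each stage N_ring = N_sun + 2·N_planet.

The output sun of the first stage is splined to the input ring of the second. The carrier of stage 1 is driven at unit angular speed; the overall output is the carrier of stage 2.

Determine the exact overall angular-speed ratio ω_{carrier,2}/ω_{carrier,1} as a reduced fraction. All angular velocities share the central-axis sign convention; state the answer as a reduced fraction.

Stage 1: N_ring = 17 + 2·11 = 39
Stage 1: 17(ω_s−ω_c) = −39(ω_r−ω_c),  ω_r=0, ω_c=1
Stage 1: ω_s = 1 − (39/17)(0−1) = 56/17
  ⇒ ω_s¹/ω_c¹ = 56/17
Stage 2: N_ring = 40 + 2·26 = 92
Stage 2: 40(ω_s−ω_c) = −92(ω_r−ω_c),  ω_s=0, ω_r=1
Stage 2: 40(0−ω_c) = −92(1−ω_c)  ⇒  132ω_c = 92  ⇒  ω_c = 23/33
  ⇒ ω_c²/ω_r² = 23/33
Coupling ω_r² = ω_s¹ ⇒ overall = 56/17 × 23/33 = 1288/561

1288/561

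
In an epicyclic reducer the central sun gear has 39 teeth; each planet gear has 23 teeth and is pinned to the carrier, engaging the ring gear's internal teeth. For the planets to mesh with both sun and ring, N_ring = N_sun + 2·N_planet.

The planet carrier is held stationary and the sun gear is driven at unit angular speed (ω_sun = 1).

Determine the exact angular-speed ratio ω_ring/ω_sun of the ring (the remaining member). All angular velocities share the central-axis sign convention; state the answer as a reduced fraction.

N_ring = 39 + 2·23 = 85
39(ω_s−ω_c) = −85(ω_r−ω_c),  ω_c=0, ω_s=1
ω_r = 0 − (39/85)(1−0) = -39/85
ω_r/ω_s = -39/85

-39/85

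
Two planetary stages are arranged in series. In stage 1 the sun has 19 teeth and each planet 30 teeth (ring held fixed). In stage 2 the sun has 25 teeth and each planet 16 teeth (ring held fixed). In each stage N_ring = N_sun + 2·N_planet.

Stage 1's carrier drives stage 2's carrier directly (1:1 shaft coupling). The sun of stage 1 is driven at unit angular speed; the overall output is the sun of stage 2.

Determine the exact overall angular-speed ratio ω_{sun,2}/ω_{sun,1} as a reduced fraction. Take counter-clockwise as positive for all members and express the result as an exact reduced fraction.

Stage 1: N_ring = 19 + 2·30 = 79
Stage 1: 19(ω_s−ω_c) = −79(ω_r−ω_c),  ω_r=0, ω_s=1
Stage 1: 19(1−ω_c) = −79(0−ω_c)  ⇒  98ω_c = 19  ⇒  ω_c = 19/98
  ⇒ ω_c¹/ω_s¹ = 19/98
Stage 2: N_ring = 25 + 2·16 = 57
Stage 2: 25(ω_s−ω_c) = −57(ω_r−ω_c),  ω_r=0, ω_c=1
Stage 2: ω_s = 1 − (57/25)(0−1) = 82/25
  ⇒ ω_s²/ω_c² = 82/25
Coupling ω_c² = ω_c¹ ⇒ overall = 19/98 × 82/25 = 779/1225

779/1225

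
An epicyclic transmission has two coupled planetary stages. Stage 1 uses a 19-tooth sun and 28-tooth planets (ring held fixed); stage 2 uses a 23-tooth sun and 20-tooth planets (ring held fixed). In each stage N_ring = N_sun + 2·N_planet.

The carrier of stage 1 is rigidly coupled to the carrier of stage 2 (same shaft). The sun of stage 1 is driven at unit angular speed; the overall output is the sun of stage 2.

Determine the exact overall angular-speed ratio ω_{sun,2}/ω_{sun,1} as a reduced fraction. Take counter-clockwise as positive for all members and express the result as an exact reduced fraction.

817/1081

Stage 1: N_ring = 19 + 2·28 = 75
Stage 1: 19(ω_s−ω_c) = −75(ω_r−ω_c),  ω_r=0, ω_s=1
Stage 1: 19(1−ω_c) = −75(0−ω_c)  ⇒  94ω_c = 19  ⇒  ω_c = 19/94
  ⇒ ω_c¹/ω_s¹ = 19/94
Stage 2: N_ring = 23 + 2·20 = 63
Stage 2: 23(ω_s−ω_c) = −63(ω_r−ω_c),  ω_r=0, ω_c=1
Stage 2: ω_s = 1 − (63/23)(0−1) = 86/23
  ⇒ ω_s²/ω_c² = 86/23
Coupling ω_c² = ω_c¹ ⇒ overall = 19/94 × 86/23 = 817/1081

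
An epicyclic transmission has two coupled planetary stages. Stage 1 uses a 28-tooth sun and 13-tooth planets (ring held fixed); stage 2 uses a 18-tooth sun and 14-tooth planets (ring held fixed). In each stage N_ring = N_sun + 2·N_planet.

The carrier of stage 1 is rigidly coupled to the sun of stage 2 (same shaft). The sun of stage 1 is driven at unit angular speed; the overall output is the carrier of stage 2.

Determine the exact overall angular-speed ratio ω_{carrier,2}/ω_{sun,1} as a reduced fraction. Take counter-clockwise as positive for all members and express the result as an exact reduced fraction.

63/656

Stage 1: N_ring = 28 + 2·13 = 54
Stage 1: 28(ω_s−ω_c) = −54(ω_r−ω_c),  ω_r=0, ω_s=1
Stage 1: 28(1−ω_c) = −54(0−ω_c)  ⇒  82ω_c = 28  ⇒  ω_c = 14/41
  ⇒ ω_c¹/ω_s¹ = 14/41
Stage 2: N_ring = 18 + 2·14 = 46
Stage 2: 18(ω_s−ω_c) = −46(ω_r−ω_c),  ω_r=0, ω_s=1
Stage 2: 18(1−ω_c) = −46(0−ω_c)  ⇒  64ω_c = 18  ⇒  ω_c = 9/32
  ⇒ ω_c²/ω_s² = 9/32
Coupling ω_s² = ω_c¹ ⇒ overall = 14/41 × 9/32 = 63/656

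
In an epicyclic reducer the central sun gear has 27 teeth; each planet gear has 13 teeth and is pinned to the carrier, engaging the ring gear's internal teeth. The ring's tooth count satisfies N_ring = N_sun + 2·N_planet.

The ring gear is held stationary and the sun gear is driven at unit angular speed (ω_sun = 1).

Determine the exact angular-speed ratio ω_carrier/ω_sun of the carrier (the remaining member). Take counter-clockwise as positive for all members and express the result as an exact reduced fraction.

N_ring = 27 + 2·13 = 53
27(ω_s−ω_c) = −53(ω_r−ω_c),  ω_r=0, ω_s=1
27(1−ω_c) = −53(0−ω_c)  ⇒  80ω_c = 27  ⇒  ω_c = 27/80
ω_c/ω_s = 27/80

27/80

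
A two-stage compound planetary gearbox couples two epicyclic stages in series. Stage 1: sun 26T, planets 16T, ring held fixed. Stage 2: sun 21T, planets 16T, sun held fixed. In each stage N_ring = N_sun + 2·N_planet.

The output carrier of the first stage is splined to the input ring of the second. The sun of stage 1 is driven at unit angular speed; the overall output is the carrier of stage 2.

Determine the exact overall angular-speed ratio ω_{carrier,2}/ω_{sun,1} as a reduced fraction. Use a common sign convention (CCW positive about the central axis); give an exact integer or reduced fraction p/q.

689/3108

Stage 1: N_ring = 26 + 2·16 = 58
Stage 1: 26(ω_s−ω_c) = −58(ω_r−ω_c),  ω_r=0, ω_s=1
Stage 1: 26(1−ω_c) = −58(0−ω_c)  ⇒  84ω_c = 26  ⇒  ω_c = 13/42
  ⇒ ω_c¹/ω_s¹ = 13/42
Stage 2: N_ring = 21 + 2·16 = 53
Stage 2: 21(ω_s−ω_c) = −53(ω_r−ω_c),  ω_s=0, ω_r=1
Stage 2: 21(0−ω_c) = −53(1−ω_c)  ⇒  74ω_c = 53  ⇒  ω_c = 53/74
  ⇒ ω_c²/ω_r² = 53/74
Coupling ω_r² = ω_c¹ ⇒ overall = 13/42 × 53/74 = 689/3108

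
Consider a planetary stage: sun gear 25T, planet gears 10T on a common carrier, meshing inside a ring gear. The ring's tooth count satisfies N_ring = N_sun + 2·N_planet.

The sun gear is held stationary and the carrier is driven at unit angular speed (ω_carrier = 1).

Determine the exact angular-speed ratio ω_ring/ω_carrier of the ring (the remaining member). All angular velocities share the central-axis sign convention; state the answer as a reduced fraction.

14/9

N_ring = 25 + 2·10 = 45
25(ω_s−ω_c) = −45(ω_r−ω_c),  ω_s=0, ω_c=1
ω_r = 1 − (25/45)(0−1) = 14/9
ω_r/ω_c = 14/9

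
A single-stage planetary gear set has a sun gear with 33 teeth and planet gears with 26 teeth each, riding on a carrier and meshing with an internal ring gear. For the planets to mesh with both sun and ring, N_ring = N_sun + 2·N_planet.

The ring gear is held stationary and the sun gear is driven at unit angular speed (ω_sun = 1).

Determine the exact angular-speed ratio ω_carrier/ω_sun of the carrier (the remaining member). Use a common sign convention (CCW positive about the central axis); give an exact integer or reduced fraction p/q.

N_ring = 33 + 2·26 = 85
33(ω_s−ω_c) = −85(ω_r−ω_c),  ω_r=0, ω_s=1
33(1−ω_c) = −85(0−ω_c)  ⇒  118ω_c = 33  ⇒  ω_c = 33/118
ω_c/ω_s = 33/118

33/118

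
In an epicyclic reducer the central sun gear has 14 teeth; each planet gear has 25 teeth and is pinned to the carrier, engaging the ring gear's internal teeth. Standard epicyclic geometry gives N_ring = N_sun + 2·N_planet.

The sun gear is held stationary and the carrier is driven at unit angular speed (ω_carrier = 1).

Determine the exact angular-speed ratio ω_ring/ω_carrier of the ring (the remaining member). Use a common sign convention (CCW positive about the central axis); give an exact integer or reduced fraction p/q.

N_ring = 14 + 2·25 = 64
14(ω_s−ω_c) = −64(ω_r−ω_c),  ω_s=0, ω_c=1
ω_r = 1 − (14/64)(0−1) = 39/32
ω_r/ω_c = 39/32

39/32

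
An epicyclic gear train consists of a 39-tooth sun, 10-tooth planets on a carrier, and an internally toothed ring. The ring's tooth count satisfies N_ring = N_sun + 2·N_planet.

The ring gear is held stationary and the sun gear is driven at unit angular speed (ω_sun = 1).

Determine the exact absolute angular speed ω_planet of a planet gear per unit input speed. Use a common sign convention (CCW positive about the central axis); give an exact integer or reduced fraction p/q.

-39/20

N_ring = 39 + 2·10 = 59
39(ω_s−ω_c) = −59(ω_r−ω_c),  ω_r=0, ω_s=1
39(1−ω_c) = −59(0−ω_c)  ⇒  98ω_c = 39  ⇒  ω_c = 39/98
sun–planet: 39·(1−39/98) = −10·(ω_p−ω_c)  ⇒  ω_p−ω_c = −(39/10)·(59/98) = -2301/980
ω_p = 39/98 − 2301/980 = -39/20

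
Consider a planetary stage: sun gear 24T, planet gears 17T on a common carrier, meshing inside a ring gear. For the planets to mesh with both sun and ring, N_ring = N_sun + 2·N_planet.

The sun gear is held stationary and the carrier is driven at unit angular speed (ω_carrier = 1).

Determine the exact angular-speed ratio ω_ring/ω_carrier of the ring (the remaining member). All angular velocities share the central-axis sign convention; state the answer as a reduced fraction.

41/29

N_ring = 24 + 2·17 = 58
24(ω_s−ω_c) = −58(ω_r−ω_c),  ω_s=0, ω_c=1
ω_r = 1 − (24/58)(0−1) = 41/29
ω_r/ω_c = 41/29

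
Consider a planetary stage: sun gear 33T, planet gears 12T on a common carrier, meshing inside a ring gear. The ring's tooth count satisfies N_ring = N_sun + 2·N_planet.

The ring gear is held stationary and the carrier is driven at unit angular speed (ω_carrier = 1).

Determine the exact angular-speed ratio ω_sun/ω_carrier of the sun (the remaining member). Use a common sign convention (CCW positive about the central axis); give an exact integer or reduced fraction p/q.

N_ring = 33 + 2·12 = 57
33(ω_s−ω_c) = −57(ω_r−ω_c),  ω_r=0, ω_c=1
ω_s = 1 − (57/33)(0−1) = 30/11
ω_s/ω_c = 30/11

30/11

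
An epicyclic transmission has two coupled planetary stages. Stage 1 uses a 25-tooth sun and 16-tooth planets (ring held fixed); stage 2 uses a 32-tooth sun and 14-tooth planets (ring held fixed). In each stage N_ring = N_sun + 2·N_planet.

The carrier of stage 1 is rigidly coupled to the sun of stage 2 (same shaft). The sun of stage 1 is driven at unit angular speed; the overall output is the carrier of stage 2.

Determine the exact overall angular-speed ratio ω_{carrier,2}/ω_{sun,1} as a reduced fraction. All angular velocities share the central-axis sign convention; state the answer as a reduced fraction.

Stage 1: N_ring = 25 + 2·16 = 57
Stage 1: 25(ω_s−ω_c) = −57(ω_r−ω_c),  ω_r=0, ω_s=1
Stage 1: 25(1−ω_c) = −57(0−ω_c)  ⇒  82ω_c = 25  ⇒  ω_c = 25/82
  ⇒ ω_c¹/ω_s¹ = 25/82
Stage 2: N_ring = 32 + 2·14 = 60
Stage 2: 32(ω_s−ω_c) = −60(ω_r−ω_c),  ω_r=0, ω_s=1
Stage 2: 32(1−ω_c) = −60(0−ω_c)  ⇒  92ω_c = 32  ⇒  ω_c = 8/23
  ⇒ ω_c²/ω_s² = 8/23
Coupling ω_s² = ω_c¹ ⇒ overall = 25/82 × 8/23 = 100/943

100/943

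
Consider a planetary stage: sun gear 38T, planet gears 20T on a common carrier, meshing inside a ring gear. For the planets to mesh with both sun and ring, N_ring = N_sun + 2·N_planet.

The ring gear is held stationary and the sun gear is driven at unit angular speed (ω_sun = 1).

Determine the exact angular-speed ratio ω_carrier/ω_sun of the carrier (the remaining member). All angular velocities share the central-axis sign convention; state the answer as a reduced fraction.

19/58

N_ring = 38 + 2·20 = 78
38(ω_s−ω_c) = −78(ω_r−ω_c),  ω_r=0, ω_s=1
38(1−ω_c) = −78(0−ω_c)  ⇒  116ω_c = 38  ⇒  ω_c = 19/58
ω_c/ω_s = 19/58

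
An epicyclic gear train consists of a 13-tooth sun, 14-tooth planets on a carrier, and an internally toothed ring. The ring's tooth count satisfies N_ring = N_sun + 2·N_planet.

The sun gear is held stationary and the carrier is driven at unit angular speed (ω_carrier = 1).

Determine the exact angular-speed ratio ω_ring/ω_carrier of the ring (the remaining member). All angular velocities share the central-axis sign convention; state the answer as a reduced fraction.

54/41

N_ring = 13 + 2·14 = 41
13(ω_s−ω_c) = −41(ω_r−ω_c),  ω_s=0, ω_c=1
ω_r = 1 − (13/41)(0−1) = 54/41
ω_r/ω_c = 54/41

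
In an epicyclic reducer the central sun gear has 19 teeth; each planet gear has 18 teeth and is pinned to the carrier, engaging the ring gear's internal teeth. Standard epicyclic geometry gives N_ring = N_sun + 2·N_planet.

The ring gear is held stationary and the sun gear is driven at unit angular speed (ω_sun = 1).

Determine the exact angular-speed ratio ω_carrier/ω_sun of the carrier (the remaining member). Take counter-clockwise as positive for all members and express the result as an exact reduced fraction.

N_ring = 19 + 2·18 = 55
19(ω_s−ω_c) = −55(ω_r−ω_c),  ω_r=0, ω_s=1
19(1−ω_c) = −55(0−ω_c)  ⇒  74ω_c = 19  ⇒  ω_c = 19/74
ω_c/ω_s = 19/74

19/74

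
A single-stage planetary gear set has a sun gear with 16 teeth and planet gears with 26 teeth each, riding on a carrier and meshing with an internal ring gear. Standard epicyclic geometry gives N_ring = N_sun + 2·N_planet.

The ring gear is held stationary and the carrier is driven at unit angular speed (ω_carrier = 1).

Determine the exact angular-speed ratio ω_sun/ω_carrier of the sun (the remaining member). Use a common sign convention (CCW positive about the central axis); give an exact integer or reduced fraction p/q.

N_ring = 16 + 2·26 = 68
16(ω_s−ω_c) = −68(ω_r−ω_c),  ω_r=0, ω_c=1
ω_s = 1 − (68/16)(0−1) = 21/4
ω_s/ω_c = 21/4

21/4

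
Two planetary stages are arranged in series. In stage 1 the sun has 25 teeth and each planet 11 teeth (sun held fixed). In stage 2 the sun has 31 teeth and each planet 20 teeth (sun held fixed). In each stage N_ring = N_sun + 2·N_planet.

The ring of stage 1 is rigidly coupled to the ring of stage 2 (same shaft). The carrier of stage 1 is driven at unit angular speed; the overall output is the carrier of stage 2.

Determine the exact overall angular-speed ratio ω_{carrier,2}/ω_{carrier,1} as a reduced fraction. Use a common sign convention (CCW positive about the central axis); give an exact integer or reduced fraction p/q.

852/799

Stage 1: N_ring = 25 + 2·11 = 47
Stage 1: 25(ω_s−ω_c) = −47(ω_r−ω_c),  ω_s=0, ω_c=1
Stage 1: ω_r = 1 − (25/47)(0−1) = 72/47
  ⇒ ω_r¹/ω_c¹ = 72/47
Stage 2: N_ring = 31 + 2·20 = 71
Stage 2: 31(ω_s−ω_c) = −71(ω_r−ω_c),  ω_s=0, ω_r=1
Stage 2: 31(0−ω_c) = −71(1−ω_c)  ⇒  102ω_c = 71  ⇒  ω_c = 71/102
  ⇒ ω_c²/ω_r² = 71/102
Coupling ω_r² = ω_r¹ ⇒ overall = 72/47 × 71/102 = 852/799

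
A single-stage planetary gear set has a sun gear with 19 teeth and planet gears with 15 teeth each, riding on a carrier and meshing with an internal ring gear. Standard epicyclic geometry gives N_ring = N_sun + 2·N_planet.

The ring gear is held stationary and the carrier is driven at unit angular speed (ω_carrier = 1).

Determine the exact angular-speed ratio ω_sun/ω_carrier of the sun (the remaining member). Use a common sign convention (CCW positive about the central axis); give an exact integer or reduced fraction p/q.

68/19

N_ring = 19 + 2·15 = 49
19(ω_s−ω_c) = −49(ω_r−ω_c),  ω_r=0, ω_c=1
ω_s = 1 − (49/19)(0−1) = 68/19
ω_s/ω_c = 68/19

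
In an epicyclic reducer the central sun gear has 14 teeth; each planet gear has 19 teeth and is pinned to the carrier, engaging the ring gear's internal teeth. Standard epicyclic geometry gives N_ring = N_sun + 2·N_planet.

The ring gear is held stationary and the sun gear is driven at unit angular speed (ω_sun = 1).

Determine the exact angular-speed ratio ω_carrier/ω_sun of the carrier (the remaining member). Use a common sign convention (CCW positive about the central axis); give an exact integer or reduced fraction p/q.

N_ring = 14 + 2·19 = 52
14(ω_s−ω_c) = −52(ω_r−ω_c),  ω_r=0, ω_s=1
14(1−ω_c) = −52(0−ω_c)  ⇒  66ω_c = 14  ⇒  ω_c = 7/33
ω_c/ω_s = 7/33

7/33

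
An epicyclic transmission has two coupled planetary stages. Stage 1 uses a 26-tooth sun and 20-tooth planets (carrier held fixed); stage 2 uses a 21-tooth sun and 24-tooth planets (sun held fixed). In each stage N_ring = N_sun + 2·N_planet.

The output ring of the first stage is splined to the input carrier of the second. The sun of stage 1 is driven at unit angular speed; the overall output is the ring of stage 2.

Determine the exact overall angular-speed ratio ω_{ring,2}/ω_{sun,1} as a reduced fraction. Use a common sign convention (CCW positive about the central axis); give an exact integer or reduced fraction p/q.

-130/253

Stage 1: N_ring = 26 + 2·20 = 66
Stage 1: 26(ω_s−ω_c) = −66(ω_r−ω_c),  ω_c=0, ω_s=1
Stage 1: ω_r = 0 − (26/66)(1−0) = -13/33
  ⇒ ω_r¹/ω_s¹ = -13/33
Stage 2: N_ring = 21 + 2·24 = 69
Stage 2: 21(ω_s−ω_c) = −69(ω_r−ω_c),  ω_s=0, ω_c=1
Stage 2: ω_r = 1 − (21/69)(0−1) = 30/23
  ⇒ ω_r²/ω_c² = 30/23
Coupling ω_c² = ω_r¹ ⇒ overall = -13/33 × 30/23 = -130/253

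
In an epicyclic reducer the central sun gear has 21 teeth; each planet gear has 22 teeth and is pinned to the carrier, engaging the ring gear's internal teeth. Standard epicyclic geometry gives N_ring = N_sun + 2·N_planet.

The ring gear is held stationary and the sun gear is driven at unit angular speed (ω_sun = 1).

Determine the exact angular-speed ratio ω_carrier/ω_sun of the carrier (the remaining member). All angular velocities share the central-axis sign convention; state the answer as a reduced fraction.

21/86

N_ring = 21 + 2·22 = 65
21(ω_s−ω_c) = −65(ω_r−ω_c),  ω_r=0, ω_s=1
21(1−ω_c) = −65(0−ω_c)  ⇒  86ω_c = 21  ⇒  ω_c = 21/86
ω_c/ω_s = 21/86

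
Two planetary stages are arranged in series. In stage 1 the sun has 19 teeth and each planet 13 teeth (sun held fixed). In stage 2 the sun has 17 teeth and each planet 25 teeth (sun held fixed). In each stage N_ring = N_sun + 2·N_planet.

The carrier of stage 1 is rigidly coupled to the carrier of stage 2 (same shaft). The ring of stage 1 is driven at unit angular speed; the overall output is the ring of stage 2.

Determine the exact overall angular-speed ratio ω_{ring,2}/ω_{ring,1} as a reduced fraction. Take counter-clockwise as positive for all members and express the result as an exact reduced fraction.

945/1072

Stage 1: N_ring = 19 + 2·13 = 45
Stage 1: 19(ω_s−ω_c) = −45(ω_r−ω_c),  ω_s=0, ω_r=1
Stage 1: 19(0−ω_c) = −45(1−ω_c)  ⇒  64ω_c = 45  ⇒  ω_c = 45/64
  ⇒ ω_c¹/ω_r¹ = 45/64
Stage 2: N_ring = 17 + 2·25 = 67
Stage 2: 17(ω_s−ω_c) = −67(ω_r−ω_c),  ω_s=0, ω_c=1
Stage 2: ω_r = 1 − (17/67)(0−1) = 84/67
  ⇒ ω_r²/ω_c² = 84/67
Coupling ω_c² = ω_c¹ ⇒ overall = 45/64 × 84/67 = 945/1072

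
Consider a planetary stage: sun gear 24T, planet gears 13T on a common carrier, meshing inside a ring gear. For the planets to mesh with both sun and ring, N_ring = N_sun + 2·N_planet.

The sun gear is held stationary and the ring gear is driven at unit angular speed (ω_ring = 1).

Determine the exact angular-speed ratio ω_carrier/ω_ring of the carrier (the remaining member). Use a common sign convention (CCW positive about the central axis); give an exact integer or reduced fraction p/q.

N_ring = 24 + 2·13 = 50
24(ω_s−ω_c) = −50(ω_r−ω_c),  ω_s=0, ω_r=1
24(0−ω_c) = −50(1−ω_c)  ⇒  74ω_c = 50  ⇒  ω_c = 25/37
ω_c/ω_r = 25/37

25/37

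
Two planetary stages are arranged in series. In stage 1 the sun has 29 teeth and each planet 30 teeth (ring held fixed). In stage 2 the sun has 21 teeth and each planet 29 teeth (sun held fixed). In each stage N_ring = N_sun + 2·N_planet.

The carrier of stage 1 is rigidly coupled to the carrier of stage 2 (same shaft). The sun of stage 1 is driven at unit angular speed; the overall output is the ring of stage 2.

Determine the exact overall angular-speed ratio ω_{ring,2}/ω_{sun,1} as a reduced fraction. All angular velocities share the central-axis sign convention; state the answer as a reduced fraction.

1450/4661

Stage 1: N_ring = 29 + 2·30 = 89
Stage 1: 29(ω_s−ω_c) = −89(ω_r−ω_c),  ω_r=0, ω_s=1
Stage 1: 29(1−ω_c) = −89(0−ω_c)  ⇒  118ω_c = 29  ⇒  ω_c = 29/118
  ⇒ ω_c¹/ω_s¹ = 29/118
Stage 2: N_ring = 21 + 2·29 = 79
Stage 2: 21(ω_s−ω_c) = −79(ω_r−ω_c),  ω_s=0, ω_c=1
Stage 2: ω_r = 1 − (21/79)(0−1) = 100/79
  ⇒ ω_r²/ω_c² = 100/79
Coupling ω_c² = ω_c¹ ⇒ overall = 29/118 × 100/79 = 1450/4661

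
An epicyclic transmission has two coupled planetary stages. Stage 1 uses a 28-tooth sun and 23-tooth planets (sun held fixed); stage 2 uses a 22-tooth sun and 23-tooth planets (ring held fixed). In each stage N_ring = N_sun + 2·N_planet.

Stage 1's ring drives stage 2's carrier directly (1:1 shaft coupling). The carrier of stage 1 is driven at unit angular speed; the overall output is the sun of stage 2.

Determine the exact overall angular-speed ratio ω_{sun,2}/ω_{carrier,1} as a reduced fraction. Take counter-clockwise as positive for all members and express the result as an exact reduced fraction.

Stage 1: N_ring = 28 + 2·23 = 74
Stage 1: 28(ω_s−ω_c) = −74(ω_r−ω_c),  ω_s=0, ω_c=1
Stage 1: ω_r = 1 − (28/74)(0−1) = 51/37
  ⇒ ω_r¹/ω_c¹ = 51/37
Stage 2: N_ring = 22 + 2·23 = 68
Stage 2: 22(ω_s−ω_c) = −68(ω_r−ω_c),  ω_r=0, ω_c=1
Stage 2: ω_s = 1 − (68/22)(0−1) = 45/11
  ⇒ ω_s²/ω_c² = 45/11
Coupling ω_c² = ω_r¹ ⇒ overall = 51/37 × 45/11 = 2295/407

2295/407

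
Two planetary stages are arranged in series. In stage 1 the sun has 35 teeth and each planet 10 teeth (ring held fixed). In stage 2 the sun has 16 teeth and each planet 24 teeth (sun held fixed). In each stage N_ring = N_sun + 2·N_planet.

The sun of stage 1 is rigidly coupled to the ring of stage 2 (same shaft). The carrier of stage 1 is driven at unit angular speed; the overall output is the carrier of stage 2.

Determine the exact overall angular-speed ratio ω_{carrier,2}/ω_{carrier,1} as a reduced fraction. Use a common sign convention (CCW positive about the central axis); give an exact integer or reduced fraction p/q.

72/35

Stage 1: N_ring = 35 + 2·10 = 55
Stage 1: 35(ω_s−ω_c) = −55(ω_r−ω_c),  ω_r=0, ω_c=1
Stage 1: ω_s = 1 − (55/35)(0−1) = 18/7
  ⇒ ω_s¹/ω_c¹ = 18/7
Stage 2: N_ring = 16 + 2·24 = 64
Stage 2: 16(ω_s−ω_c) = −64(ω_r−ω_c),  ω_s=0, ω_r=1
Stage 2: 16(0−ω_c) = −64(1−ω_c)  ⇒  80ω_c = 64  ⇒  ω_c = 4/5
  ⇒ ω_c²/ω_r² = 4/5
Coupling ω_r² = ω_s¹ ⇒ overall = 18/7 × 4/5 = 72/35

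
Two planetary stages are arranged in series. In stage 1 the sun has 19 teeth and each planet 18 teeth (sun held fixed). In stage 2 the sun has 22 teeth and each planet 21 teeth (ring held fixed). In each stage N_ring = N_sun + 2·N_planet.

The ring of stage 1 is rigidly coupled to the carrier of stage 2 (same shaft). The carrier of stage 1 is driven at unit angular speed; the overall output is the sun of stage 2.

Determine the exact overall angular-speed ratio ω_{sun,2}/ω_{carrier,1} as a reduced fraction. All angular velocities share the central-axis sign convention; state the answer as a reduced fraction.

Stage 1: N_ring = 19 + 2·18 = 55
Stage 1: 19(ω_s−ω_c) = −55(ω_r−ω_c),  ω_s=0, ω_c=1
Stage 1: ω_r = 1 − (19/55)(0−1) = 74/55
  ⇒ ω_r¹/ω_c¹ = 74/55
Stage 2: N_ring = 22 + 2·21 = 64
Stage 2: 22(ω_s−ω_c) = −64(ω_r−ω_c),  ω_r=0, ω_c=1
Stage 2: ω_s = 1 − (64/22)(0−1) = 43/11
  ⇒ ω_s²/ω_c² = 43/11
Coupling ω_c² = ω_r¹ ⇒ overall = 74/55 × 43/11 = 3182/605

3182/605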